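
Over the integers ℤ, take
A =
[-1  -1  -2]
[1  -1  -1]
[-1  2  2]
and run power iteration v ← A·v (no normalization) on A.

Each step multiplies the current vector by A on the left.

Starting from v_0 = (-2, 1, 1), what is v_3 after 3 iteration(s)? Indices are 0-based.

v_3 = (0, -9, 11)

v_0 = (-2, 1, 1).
v_1 = A·v_0 = (-1, -4, 6).
v_2 = A·v_1 = (-7, -3, 5).
v_3 = A·v_2 = (0, -9, 11).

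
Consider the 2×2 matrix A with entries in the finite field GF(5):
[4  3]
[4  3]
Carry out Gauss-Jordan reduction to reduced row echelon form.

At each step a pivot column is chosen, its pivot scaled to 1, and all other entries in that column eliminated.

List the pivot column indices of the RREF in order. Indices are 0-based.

[1] R0 /= 4  ⇒  (1, 2)
     R1 -= 4·R0  ⇒  (0, 0)
column 1 empty below row 1

pivot columns: 0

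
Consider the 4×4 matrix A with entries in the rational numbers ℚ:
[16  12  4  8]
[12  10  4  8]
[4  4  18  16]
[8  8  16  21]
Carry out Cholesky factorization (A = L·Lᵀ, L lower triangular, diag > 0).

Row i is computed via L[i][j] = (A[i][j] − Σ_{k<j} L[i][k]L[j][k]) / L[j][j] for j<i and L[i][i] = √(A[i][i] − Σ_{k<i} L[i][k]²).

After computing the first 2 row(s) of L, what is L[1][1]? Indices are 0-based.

L[1][1] = 1

Step 1: L[0][0] = √(16) = 4.
  L[1][0] = (12) / L[0][0] = 3.
Step 2: L[1][1] = √(1) = 1.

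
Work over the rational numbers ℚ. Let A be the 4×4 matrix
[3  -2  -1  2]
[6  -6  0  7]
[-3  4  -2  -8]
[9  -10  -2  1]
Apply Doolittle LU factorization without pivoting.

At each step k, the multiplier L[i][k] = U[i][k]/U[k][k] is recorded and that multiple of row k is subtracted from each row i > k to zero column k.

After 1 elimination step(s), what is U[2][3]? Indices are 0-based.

U[2][3] = -6

Step 1: pivot at (0,0) is 3.
  row1 ← row1 − (2)·row0  ⇒  L[1][0]=2, U row1=(0, -2, 2, 3)
  row2 ← row2 − (-1)·row0  ⇒  L[2][0]=-1, U row2=(0, 2, -3, -6)
  row3 ← row3 − (3)·row0  ⇒  L[3][0]=3, U row3=(0, -4, 1, -5)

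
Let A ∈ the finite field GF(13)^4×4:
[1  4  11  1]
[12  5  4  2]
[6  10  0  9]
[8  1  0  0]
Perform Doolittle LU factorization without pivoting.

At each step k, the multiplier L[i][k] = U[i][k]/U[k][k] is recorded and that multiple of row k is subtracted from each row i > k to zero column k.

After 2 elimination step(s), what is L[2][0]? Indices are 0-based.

L[2][0] = 6

Step 1: pivot at (0,0) is 1.
  row1 ← row1 − (12)·row0  ⇒  L[1][0]=12, U row1=(0, 9, 2, 3)
  row2 ← row2 − (6)·row0  ⇒  L[2][0]=6, U row2=(0, 12, 12, 3)
  row3 ← row3 − (8)·row0  ⇒  L[3][0]=8, U row3=(0, 8, 3, 5)
Step 2: pivot at (1,1) is 9.
  row2 ← row2 − (10)·row1  ⇒  L[2][1]=10, U row2=(0, 0, 5, 12)
  row3 ← row3 − (11)·row1  ⇒  L[3][1]=11, U row3=(0, 0, 7, 11)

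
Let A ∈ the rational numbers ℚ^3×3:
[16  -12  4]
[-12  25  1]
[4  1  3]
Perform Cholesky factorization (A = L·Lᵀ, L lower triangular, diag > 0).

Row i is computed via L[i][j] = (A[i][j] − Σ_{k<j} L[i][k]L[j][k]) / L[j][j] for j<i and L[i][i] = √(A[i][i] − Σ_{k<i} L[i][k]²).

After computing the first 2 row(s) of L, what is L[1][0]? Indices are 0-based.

Step 1: L[0][0] = √(16) = 4.
  L[1][0] = (-12) / L[0][0] = -3.
Step 2: L[1][1] = √(16) = 4.

L[1][0] = -3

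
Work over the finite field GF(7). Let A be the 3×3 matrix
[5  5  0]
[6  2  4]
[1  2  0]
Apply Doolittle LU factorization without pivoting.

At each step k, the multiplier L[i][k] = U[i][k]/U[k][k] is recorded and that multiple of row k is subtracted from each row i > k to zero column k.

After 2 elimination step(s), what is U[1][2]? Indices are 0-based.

[col 0] pivot 5
  R1 -= 4*R0 → (0, 3, 4)  (L[1][0] := 4)
  R2 -= 3*R0 → (0, 1, 0)  (L[2][0] := 3)
[col 1] pivot 3
  R2 -= 5*R1 → (0, 0, 1)  (L[2][1] := 5)

U[1][2] = 4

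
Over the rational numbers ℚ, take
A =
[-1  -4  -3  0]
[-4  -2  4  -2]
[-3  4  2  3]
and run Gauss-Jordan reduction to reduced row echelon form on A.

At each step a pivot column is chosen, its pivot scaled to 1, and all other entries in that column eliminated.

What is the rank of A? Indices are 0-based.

rank = 3

[1] R0 /= -1  ⇒  (1, 4, 3, 0)
     R1 -= -4·R0  ⇒  (0, 14, 16, -2)
     R2 -= -3·R0  ⇒  (0, 16, 11, 3)
[2] R1 /= 14  ⇒  (0, 1, 8/7, -1/7)
     R0 -= 4·R1  ⇒  (1, 0, -11/7, 4/7)
     R2 -= 16·R1  ⇒  (0, 0, -51/7, 37/7)
[3] R2 /= -51/7  ⇒  (0, 0, 1, -37/51)
     R0 -= -11/7·R2  ⇒  (1, 0, 0, -29/51)
     R1 -= 8/7·R2  ⇒  (0, 1, 0, 35/51)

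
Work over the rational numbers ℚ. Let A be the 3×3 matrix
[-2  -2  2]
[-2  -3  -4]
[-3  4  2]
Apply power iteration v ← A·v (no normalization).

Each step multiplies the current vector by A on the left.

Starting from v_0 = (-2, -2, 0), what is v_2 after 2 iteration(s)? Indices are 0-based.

v_0 = (-2, -2, 0).
v_1 = A·v_0 = (8, 10, -2).
v_2 = A·v_1 = (-40, -38, 12).

v_2 = (-40, -38, 12)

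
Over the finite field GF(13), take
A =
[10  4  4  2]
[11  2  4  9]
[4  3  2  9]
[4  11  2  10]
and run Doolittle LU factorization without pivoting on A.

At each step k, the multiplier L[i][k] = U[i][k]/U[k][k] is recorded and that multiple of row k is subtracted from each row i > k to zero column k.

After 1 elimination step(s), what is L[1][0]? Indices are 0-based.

Step 1: pivot at (0,0) is 10.
  row1 ← row1 − (5)·row0  ⇒  L[1][0]=5, U row1=(0, 8, 10, 12)
  row2 ← row2 − (3)·row0  ⇒  L[2][0]=3, U row2=(0, 4, 3, 3)
  row3 ← row3 − (3)·row0  ⇒  L[3][0]=3, U row3=(0, 12, 3, 4)

L[1][0] = 5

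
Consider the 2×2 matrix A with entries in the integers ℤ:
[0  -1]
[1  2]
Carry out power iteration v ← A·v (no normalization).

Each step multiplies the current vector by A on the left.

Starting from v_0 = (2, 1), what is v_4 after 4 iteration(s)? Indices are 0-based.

v_0 = (2, 1).
v_1 = A·v_0 = (-1, 4).
v_2 = A·v_1 = (-4, 7).
v_3 = A·v_2 = (-7, 10).
v_4 = A·v_3 = (-10, 13).

v_4 = (-10, 13)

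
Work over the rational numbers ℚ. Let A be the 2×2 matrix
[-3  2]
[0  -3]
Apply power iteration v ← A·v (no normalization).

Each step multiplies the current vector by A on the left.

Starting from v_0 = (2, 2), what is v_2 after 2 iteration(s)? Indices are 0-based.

v_2 = (-6, 18)

v_0 = (2, 2).
v_1 = A·v_0 = (-2, -6).
v_2 = A·v_1 = (-6, 18).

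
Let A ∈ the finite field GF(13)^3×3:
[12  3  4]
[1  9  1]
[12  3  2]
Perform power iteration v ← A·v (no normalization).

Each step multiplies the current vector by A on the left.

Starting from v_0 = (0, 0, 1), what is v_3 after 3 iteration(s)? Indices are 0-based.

v_3 = (11, 2, 5)

v_0 = (0, 0, 1).
v_1 = A·v_0 = (4, 1, 2).
v_2 = A·v_1 = (7, 2, 3).
v_3 = A·v_2 = (11, 2, 5).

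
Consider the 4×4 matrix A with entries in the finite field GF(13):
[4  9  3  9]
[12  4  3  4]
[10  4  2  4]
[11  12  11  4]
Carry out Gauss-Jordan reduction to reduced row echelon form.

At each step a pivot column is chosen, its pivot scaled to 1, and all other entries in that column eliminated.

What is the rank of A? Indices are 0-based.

rank = 4

step 1: normalize row 0 (÷4) = (1, 12, 4, 12)
  row 1: subtract 12×row0 = (0, 3, 7, 3)
  row 2: subtract 10×row0 = (0, 1, 1, 1)
  row 3: subtract 11×row0 = (0, 10, 6, 2)
step 2: normalize row 1 (÷3) = (0, 1, 11, 1)
  row 0: subtract 12×row1 = (1, 0, 2, 0)
  row 2: subtract 1×row1 = (0, 0, 3, 0)
  row 3: subtract 10×row1 = (0, 0, 0, 5)
step 3: normalize row 2 (÷3) = (0, 0, 1, 0)
  row 0: subtract 2×row2 = (1, 0, 0, 0)
  row 1: subtract 11×row2 = (0, 1, 0, 1)
step 4: normalize row 3 (÷5) = (0, 0, 0, 1)
  row 1: subtract 1×row3 = (0, 1, 0, 0)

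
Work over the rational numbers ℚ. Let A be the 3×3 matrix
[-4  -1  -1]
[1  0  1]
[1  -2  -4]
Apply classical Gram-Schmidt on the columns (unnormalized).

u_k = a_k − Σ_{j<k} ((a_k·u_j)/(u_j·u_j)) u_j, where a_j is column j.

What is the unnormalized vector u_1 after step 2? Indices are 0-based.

Step 1: u_0 = a_0 = (-4, 1, 1).
Step 2: u_1 = a_1 − (1/9)·u_0 = (-5/9, -1/9, -19/9).

u_1 = (-5/9, -1/9, -19/9)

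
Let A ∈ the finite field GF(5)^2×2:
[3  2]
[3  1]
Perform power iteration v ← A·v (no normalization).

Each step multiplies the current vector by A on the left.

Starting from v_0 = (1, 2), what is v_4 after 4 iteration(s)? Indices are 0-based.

v_4 = (3, 4)

v_0 = (1, 2).
v_1 = A·v_0 = (2, 0).
v_2 = A·v_1 = (1, 1).
v_3 = A·v_2 = (0, 4).
v_4 = A·v_3 = (3, 4).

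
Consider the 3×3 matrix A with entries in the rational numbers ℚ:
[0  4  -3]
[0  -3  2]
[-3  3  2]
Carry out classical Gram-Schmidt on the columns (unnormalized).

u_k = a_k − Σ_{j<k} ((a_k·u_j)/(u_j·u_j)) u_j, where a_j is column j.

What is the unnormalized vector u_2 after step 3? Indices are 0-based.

u_2 = (-3/25, -4/25, 0)

Step 1: u_0 = a_0 = (0, 0, -3).
Step 2: u_1 = a_1 − (-1)·u_0 = (4, -3, 0).
Step 3: u_2 = a_2 − (-2/3)·u_0 − (-18/25)·u_1 = (-3/25, -4/25, 0).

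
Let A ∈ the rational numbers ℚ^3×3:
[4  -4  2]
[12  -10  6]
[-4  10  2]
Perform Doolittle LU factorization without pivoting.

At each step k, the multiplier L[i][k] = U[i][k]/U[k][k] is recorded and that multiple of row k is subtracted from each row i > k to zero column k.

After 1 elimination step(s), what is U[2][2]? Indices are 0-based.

k=0: U[0][0]=4
  eliminate (1,0): mult=3, new row 1: (0, 2, 0); set L[1][0]=3
  eliminate (2,0): mult=-1, new row 2: (0, 6, 4); set L[2][0]=-1

U[2][2] = 4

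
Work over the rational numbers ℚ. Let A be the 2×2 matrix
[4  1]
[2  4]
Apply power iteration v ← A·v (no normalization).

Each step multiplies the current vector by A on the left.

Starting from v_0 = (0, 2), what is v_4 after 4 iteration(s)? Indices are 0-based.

v_0 = (0, 2).
v_1 = A·v_0 = (2, 8).
v_2 = A·v_1 = (16, 36).
v_3 = A·v_2 = (100, 176).
v_4 = A·v_3 = (576, 904).

v_4 = (576, 904)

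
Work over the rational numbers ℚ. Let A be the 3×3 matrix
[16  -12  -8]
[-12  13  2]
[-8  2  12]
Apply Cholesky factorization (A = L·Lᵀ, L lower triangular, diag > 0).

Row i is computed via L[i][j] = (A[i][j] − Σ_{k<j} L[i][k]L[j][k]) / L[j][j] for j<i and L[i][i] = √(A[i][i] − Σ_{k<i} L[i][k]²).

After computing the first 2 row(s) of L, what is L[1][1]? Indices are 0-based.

Step 1: L[0][0] = √(16) = 4.
  L[1][0] = (-12) / L[0][0] = -3.
Step 2: L[1][1] = √(4) = 2.

L[1][1] = 2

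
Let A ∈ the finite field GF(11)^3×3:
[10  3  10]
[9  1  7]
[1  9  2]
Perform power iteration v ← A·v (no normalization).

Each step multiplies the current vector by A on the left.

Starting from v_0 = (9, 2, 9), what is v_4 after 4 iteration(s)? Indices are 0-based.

v_0 = (9, 2, 9).
v_1 = A·v_0 = (10, 3, 1).
v_2 = A·v_1 = (9, 1, 6).
v_3 = A·v_2 = (10, 3, 8).
v_4 = A·v_3 = (2, 6, 9).

v_4 = (2, 6, 9)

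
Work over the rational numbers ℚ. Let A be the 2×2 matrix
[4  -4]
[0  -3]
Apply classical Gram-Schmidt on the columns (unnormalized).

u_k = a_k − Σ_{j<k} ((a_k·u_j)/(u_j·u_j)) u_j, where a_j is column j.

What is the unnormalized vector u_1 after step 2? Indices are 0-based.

u_1 = (0, -3)

Step 1: u_0 = a_0 = (4, 0).
Step 2: u_1 = a_1 − (-1)·u_0 = (0, -3).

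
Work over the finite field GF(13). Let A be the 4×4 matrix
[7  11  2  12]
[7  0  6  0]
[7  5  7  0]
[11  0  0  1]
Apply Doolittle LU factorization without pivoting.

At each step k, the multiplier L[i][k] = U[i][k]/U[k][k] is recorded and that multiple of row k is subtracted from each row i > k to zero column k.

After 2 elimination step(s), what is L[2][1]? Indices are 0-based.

L[2][1] = 10

k=0: U[0][0]=7
  eliminate (1,0): mult=1, new row 1: (0, 2, 4, 1); set L[1][0]=1
  eliminate (2,0): mult=1, new row 2: (0, 7, 5, 1); set L[2][0]=1
  eliminate (3,0): mult=9, new row 3: (0, 5, 8, 10); set L[3][0]=9
k=1: U[1][1]=2
  eliminate (2,1): mult=10, new row 2: (0, 0, 4, 4); set L[2][1]=10
  eliminate (3,1): mult=9, new row 3: (0, 0, 11, 1); set L[3][1]=9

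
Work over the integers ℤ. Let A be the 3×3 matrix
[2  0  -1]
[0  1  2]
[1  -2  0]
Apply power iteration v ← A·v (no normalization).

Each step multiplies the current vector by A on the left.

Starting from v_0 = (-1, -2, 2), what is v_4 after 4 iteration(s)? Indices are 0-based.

v_4 = (-1, -62, 2)

v_0 = (-1, -2, 2).
v_1 = A·v_0 = (-4, 2, 3).
v_2 = A·v_1 = (-11, 8, -8).
v_3 = A·v_2 = (-14, -8, -27).
v_4 = A·v_3 = (-1, -62, 2).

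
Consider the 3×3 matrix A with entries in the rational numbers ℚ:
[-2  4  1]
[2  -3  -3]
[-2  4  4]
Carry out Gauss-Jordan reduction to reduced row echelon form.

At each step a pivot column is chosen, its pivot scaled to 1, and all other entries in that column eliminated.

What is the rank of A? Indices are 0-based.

step 1: normalize row 0 (÷-2) = (1, -2, -1/2)
  row 1: subtract 2×row0 = (0, 1, -2)
  row 2: subtract -2×row0 = (0, 0, 3)
step 2: normalize row 1 (÷1) = (0, 1, -2)
  row 0: subtract -2×row1 = (1, 0, -9/2)
step 3: normalize row 2 (÷3) = (0, 0, 1)
  row 0: subtract -9/2×row2 = (1, 0, 0)
  row 1: subtract -2×row2 = (0, 1, 0)

rank = 3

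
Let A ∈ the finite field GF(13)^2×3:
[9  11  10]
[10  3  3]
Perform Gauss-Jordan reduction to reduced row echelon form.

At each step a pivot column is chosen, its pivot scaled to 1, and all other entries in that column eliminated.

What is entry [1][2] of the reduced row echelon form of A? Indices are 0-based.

M[1][2] = 12

[1] R0 /= 9  ⇒  (1, 7, 4)
     R1 -= 10·R0  ⇒  (0, 11, 2)
[2] R1 /= 11  ⇒  (0, 1, 12)
     R0 -= 7·R1  ⇒  (1, 0, 11)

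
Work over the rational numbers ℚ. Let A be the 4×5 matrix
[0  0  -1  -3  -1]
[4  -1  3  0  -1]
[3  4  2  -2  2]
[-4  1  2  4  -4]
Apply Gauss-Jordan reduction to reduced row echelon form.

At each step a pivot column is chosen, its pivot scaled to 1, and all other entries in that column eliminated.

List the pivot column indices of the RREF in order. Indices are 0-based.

pivot columns: 0, 1, 2, 3

[1] R0 <-> R1
[1] R0 /= 4  ⇒  (1, -1/4, 3/4, 0, -1/4)
     R2 -= 3·R0  ⇒  (0, 19/4, -1/4, -2, 11/4)
     R3 -= -4·R0  ⇒  (0, 0, 5, 4, -5)
[2] R1 <-> R2
[2] R1 /= 19/4  ⇒  (0, 1, -1/19, -8/19, 11/19)
     R0 -= -1/4·R1  ⇒  (1, 0, 14/19, -2/19, -2/19)
[3] R2 /= -1  ⇒  (0, 0, 1, 3, 1)
     R0 -= 14/19·R2  ⇒  (1, 0, 0, -44/19, -16/19)
     R1 -= -1/19·R2  ⇒  (0, 1, 0, -5/19, 12/19)
     R3 -= 5·R2  ⇒  (0, 0, 0, -11, -10)
[4] R3 /= -11  ⇒  (0, 0, 0, 1, 10/11)
     R0 -= -44/19·R3  ⇒  (1, 0, 0, 0, 24/19)
     R1 -= -5/19·R3  ⇒  (0, 1, 0, 0, 182/209)
     R2 -= 3·R3  ⇒  (0, 0, 1, 0, -19/11)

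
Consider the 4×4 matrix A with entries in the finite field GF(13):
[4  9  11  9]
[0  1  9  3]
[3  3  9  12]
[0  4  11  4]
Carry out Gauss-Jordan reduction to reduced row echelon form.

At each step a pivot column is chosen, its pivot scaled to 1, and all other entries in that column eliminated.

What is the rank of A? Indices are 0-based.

rank = 3

[1] R0 /= 4  ⇒  (1, 12, 6, 12)
     R2 -= 3·R0  ⇒  (0, 6, 4, 2)
[2] R1 /= 1  ⇒  (0, 1, 9, 3)
     R0 -= 12·R1  ⇒  (1, 0, 2, 2)
     R2 -= 6·R1  ⇒  (0, 0, 2, 10)
     R3 -= 4·R1  ⇒  (0, 0, 1, 5)
[3] R2 /= 2  ⇒  (0, 0, 1, 5)
     R0 -= 2·R2  ⇒  (1, 0, 0, 5)
     R1 -= 9·R2  ⇒  (0, 1, 0, 10)
     R3 -= 1·R2  ⇒  (0, 0, 0, 0)
column 3 empty below row 3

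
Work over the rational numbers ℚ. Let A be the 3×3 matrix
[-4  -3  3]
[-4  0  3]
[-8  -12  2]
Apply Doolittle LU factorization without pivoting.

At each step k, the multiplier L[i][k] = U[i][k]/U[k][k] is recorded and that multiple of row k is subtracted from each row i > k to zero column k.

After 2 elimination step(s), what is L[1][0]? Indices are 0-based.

k=0: U[0][0]=-4
  eliminate (1,0): mult=1, new row 1: (0, 3, 0); set L[1][0]=1
  eliminate (2,0): mult=2, new row 2: (0, -6, -4); set L[2][0]=2
k=1: U[1][1]=3
  eliminate (2,1): mult=-2, new row 2: (0, 0, -4); set L[2][1]=-2

L[1][0] = 1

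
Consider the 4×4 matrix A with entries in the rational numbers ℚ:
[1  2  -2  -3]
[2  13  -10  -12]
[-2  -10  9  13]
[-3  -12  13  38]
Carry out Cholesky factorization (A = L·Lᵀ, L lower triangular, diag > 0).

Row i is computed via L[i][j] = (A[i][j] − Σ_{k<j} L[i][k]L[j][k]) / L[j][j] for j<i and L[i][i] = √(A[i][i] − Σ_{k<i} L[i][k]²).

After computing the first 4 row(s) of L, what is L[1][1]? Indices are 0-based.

Step 1: L[0][0] = √(1) = 1.
  L[1][0] = (2) / L[0][0] = 2.
Step 2: L[1][1] = √(9) = 3.
  L[2][0] = (-2) / L[0][0] = -2.
  L[2][1] = (-6) / L[1][1] = -2.
Step 3: L[2][2] = √(1) = 1.
  L[3][0] = (-3) / L[0][0] = -3.
  L[3][1] = (-6) / L[1][1] = -2.
  L[3][2] = (3) / L[2][2] = 3.
Step 4: L[3][3] = √(16) = 4.

L[1][1] = 3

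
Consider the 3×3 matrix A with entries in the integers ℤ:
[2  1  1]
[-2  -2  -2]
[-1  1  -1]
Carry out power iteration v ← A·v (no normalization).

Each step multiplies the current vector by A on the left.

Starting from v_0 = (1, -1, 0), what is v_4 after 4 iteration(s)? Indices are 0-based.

v_0 = (1, -1, 0).
v_1 = A·v_0 = (1, 0, -2).
v_2 = A·v_1 = (0, 2, 1).
v_3 = A·v_2 = (3, -6, 1).
v_4 = A·v_3 = (1, 4, -10).

v_4 = (1, 4, -10)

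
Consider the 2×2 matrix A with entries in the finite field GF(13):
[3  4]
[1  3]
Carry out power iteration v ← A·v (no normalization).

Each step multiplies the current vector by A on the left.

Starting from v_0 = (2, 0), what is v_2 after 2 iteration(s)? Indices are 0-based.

v_0 = (2, 0).
v_1 = A·v_0 = (6, 2).
v_2 = A·v_1 = (0, 12).

v_2 = (0, 12)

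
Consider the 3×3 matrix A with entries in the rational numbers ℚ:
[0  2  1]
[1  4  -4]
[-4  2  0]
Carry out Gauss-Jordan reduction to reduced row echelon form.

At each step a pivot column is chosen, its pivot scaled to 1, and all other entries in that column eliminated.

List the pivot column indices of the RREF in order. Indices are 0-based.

step 1: exchange rows 0,1
step 1: normalize row 0 (÷1) = (1, 4, -4)
  row 2: subtract -4×row0 = (0, 18, -16)
step 2: normalize row 1 (÷2) = (0, 1, 1/2)
  row 0: subtract 4×row1 = (1, 0, -6)
  row 2: subtract 18×row1 = (0, 0, -25)
step 3: normalize row 2 (÷-25) = (0, 0, 1)
  row 0: subtract -6×row2 = (1, 0, 0)
  row 1: subtract 1/2×row2 = (0, 1, 0)

pivot columns: 0, 1, 2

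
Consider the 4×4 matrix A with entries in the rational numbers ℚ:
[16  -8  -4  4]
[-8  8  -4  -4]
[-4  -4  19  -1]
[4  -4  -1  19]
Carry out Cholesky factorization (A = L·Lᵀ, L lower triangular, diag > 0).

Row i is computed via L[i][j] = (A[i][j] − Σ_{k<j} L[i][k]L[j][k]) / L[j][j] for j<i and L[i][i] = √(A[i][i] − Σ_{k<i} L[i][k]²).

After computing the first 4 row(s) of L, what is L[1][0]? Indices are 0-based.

L[1][0] = -2

Step 1: L[0][0] = √(16) = 4.
  L[1][0] = (-8) / L[0][0] = -2.
Step 2: L[1][1] = √(4) = 2.
  L[2][0] = (-4) / L[0][0] = -1.
  L[2][1] = (-6) / L[1][1] = -3.
Step 3: L[2][2] = √(9) = 3.
  L[3][0] = (4) / L[0][0] = 1.
  L[3][1] = (-2) / L[1][1] = -1.
  L[3][2] = (-3) / L[2][2] = -1.
Step 4: L[3][3] = √(16) = 4.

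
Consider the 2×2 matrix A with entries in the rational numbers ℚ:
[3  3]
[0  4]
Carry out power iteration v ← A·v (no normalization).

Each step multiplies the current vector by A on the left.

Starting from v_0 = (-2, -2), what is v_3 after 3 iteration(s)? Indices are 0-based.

v_3 = (-276, -128)

v_0 = (-2, -2).
v_1 = A·v_0 = (-12, -8).
v_2 = A·v_1 = (-60, -32).
v_3 = A·v_2 = (-276, -128).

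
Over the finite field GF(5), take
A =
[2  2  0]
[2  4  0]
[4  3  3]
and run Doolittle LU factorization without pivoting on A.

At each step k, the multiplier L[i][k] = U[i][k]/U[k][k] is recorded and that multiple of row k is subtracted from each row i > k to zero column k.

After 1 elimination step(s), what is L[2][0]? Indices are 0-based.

[col 0] pivot 2
  R1 -= 1*R0 → (0, 2, 0)  (L[1][0] := 1)
  R2 -= 2*R0 → (0, 4, 3)  (L[2][0] := 2)

L[2][0] = 2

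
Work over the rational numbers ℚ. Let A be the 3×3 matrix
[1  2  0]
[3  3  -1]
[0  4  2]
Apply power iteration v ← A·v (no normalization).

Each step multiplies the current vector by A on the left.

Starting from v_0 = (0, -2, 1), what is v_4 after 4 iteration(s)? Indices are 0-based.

v_0 = (0, -2, 1).
v_1 = A·v_0 = (-4, -7, -6).
v_2 = A·v_1 = (-18, -27, -40).
v_3 = A·v_2 = (-72, -95, -188).
v_4 = A·v_3 = (-262, -313, -756).

v_4 = (-262, -313, -756)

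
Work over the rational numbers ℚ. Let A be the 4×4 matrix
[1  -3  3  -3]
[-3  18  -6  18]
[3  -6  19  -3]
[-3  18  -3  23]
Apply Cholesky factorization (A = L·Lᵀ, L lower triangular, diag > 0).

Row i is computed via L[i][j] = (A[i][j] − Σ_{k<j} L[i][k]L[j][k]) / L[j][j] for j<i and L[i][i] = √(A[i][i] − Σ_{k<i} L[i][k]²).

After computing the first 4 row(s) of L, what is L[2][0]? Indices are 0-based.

L[2][0] = 3

Step 1: L[0][0] = √(1) = 1.
  L[1][0] = (-3) / L[0][0] = -3.
Step 2: L[1][1] = √(9) = 3.
  L[2][0] = (3) / L[0][0] = 3.
  L[2][1] = (3) / L[1][1] = 1.
Step 3: L[2][2] = √(9) = 3.
  L[3][0] = (-3) / L[0][0] = -3.
  L[3][1] = (9) / L[1][1] = 3.
  L[3][2] = (3) / L[2][2] = 1.
Step 4: L[3][3] = √(4) = 2.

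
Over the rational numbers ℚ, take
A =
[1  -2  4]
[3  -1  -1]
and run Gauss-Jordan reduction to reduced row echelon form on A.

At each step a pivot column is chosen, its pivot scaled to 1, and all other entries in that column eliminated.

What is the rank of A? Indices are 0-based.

[1] R0 /= 1  ⇒  (1, -2, 4)
     R1 -= 3·R0  ⇒  (0, 5, -13)
[2] R1 /= 5  ⇒  (0, 1, -13/5)
     R0 -= -2·R1  ⇒  (1, 0, -6/5)

rank = 2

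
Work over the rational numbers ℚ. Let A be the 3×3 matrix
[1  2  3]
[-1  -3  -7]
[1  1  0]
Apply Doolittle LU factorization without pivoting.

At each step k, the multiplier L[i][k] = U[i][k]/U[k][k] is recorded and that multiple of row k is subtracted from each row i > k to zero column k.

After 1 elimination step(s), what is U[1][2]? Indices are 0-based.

[col 0] pivot 1
  R1 -= -1*R0 → (0, -1, -4)  (L[1][0] := -1)
  R2 -= 1*R0 → (0, -1, -3)  (L[2][0] := 1)

U[1][2] = -4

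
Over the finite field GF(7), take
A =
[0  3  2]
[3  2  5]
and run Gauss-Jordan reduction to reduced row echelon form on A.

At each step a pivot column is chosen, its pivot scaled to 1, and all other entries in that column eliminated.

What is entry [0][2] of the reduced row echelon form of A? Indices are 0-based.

pivot(0,0): swap R0↔R1
pivot(0,0)=3: scale R0 → (1, 3, 4)
pivot(1,1)=3: scale R1 → (0, 1, 3)
  clear (0,1): R0 −= (3)R1 → (1, 0, 2)

M[0][2] = 2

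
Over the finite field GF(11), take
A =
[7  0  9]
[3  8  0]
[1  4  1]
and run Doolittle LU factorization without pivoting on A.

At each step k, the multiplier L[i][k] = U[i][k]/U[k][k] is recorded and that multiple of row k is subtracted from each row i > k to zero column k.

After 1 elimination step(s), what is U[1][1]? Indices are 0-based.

U[1][1] = 8

k=0: U[0][0]=7
  eliminate (1,0): mult=2, new row 1: (0, 8, 4); set L[1][0]=2
  eliminate (2,0): mult=8, new row 2: (0, 4, 6); set L[2][0]=8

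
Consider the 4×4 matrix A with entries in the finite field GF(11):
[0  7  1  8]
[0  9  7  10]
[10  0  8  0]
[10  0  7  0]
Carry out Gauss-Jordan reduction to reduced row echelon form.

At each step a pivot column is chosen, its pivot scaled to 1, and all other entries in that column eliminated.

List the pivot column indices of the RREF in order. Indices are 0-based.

[1] R0 <-> R2
[1] R0 /= 10  ⇒  (1, 0, 3, 0)
     R3 -= 10·R0  ⇒  (0, 0, 10, 0)
[2] R1 /= 9  ⇒  (0, 1, 2, 6)
     R2 -= 7·R1  ⇒  (0, 0, 9, 10)
[3] R2 /= 9  ⇒  (0, 0, 1, 6)
     R0 -= 3·R2  ⇒  (1, 0, 0, 4)
     R1 -= 2·R2  ⇒  (0, 1, 0, 5)
     R3 -= 10·R2  ⇒  (0, 0, 0, 6)
[4] R3 /= 6  ⇒  (0, 0, 0, 1)
     R0 -= 4·R3  ⇒  (1, 0, 0, 0)
     R1 -= 5·R3  ⇒  (0, 1, 0, 0)
     R2 -= 6·R3  ⇒  (0, 0, 1, 0)

pivot columns: 0, 1, 2, 3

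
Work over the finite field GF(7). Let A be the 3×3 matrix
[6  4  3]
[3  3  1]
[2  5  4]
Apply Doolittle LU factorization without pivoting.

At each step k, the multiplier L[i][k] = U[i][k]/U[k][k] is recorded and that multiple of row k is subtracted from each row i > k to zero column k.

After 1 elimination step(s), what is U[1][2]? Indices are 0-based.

U[1][2] = 3

Step 1: pivot at (0,0) is 6.
  row1 ← row1 − (4)·row0  ⇒  L[1][0]=4, U row1=(0, 1, 3)
  row2 ← row2 − (5)·row0  ⇒  L[2][0]=5, U row2=(0, 6, 3)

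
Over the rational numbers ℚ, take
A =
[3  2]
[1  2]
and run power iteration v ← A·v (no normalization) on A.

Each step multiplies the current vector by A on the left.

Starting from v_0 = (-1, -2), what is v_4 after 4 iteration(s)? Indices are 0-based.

v_4 = (-511, -257)

v_0 = (-1, -2).
v_1 = A·v_0 = (-7, -5).
v_2 = A·v_1 = (-31, -17).
v_3 = A·v_2 = (-127, -65).
v_4 = A·v_3 = (-511, -257).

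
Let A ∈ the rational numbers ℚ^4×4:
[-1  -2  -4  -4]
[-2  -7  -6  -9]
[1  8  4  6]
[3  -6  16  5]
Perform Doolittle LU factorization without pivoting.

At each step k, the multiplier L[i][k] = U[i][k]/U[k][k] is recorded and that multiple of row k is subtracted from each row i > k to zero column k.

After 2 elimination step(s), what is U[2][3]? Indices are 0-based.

U[2][3] = 0

k=0: U[0][0]=-1
  eliminate (1,0): mult=2, new row 1: (0, -3, 2, -1); set L[1][0]=2
  eliminate (2,0): mult=-1, new row 2: (0, 6, 0, 2); set L[2][0]=-1
  eliminate (3,0): mult=-3, new row 3: (0, -12, 4, -7); set L[3][0]=-3
k=1: U[1][1]=-3
  eliminate (2,1): mult=-2, new row 2: (0, 0, 4, 0); set L[2][1]=-2
  eliminate (3,1): mult=4, new row 3: (0, 0, -4, -3); set L[3][1]=4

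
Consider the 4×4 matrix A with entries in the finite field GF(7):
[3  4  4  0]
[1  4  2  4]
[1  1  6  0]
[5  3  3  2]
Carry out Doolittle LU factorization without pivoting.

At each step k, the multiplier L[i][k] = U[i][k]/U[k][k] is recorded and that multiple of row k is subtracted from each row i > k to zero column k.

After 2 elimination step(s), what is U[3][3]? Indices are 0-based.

U[3][3] = 4

[col 0] pivot 3
  R1 -= 5*R0 → (0, 5, 3, 4)  (L[1][0] := 5)
  R2 -= 5*R0 → (0, 2, 0, 0)  (L[2][0] := 5)
  R3 -= 4*R0 → (0, 1, 1, 2)  (L[3][0] := 4)
[col 1] pivot 5
  R2 -= 6*R1 → (0, 0, 3, 4)  (L[2][1] := 6)
  R3 -= 3*R1 → (0, 0, 6, 4)  (L[3][1] := 3)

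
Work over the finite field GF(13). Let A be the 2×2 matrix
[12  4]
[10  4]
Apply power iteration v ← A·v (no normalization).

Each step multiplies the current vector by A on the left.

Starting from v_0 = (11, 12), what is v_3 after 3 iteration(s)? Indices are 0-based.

v_0 = (11, 12).
v_1 = A·v_0 = (11, 2).
v_2 = A·v_1 = (10, 1).
v_3 = A·v_2 = (7, 0).

v_3 = (7, 0)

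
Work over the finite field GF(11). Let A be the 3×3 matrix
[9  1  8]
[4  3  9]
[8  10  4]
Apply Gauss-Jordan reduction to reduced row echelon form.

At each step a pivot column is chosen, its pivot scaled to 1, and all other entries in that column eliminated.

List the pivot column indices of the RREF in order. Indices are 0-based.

pivot columns: 0, 1, 2

pivot(0,0)=9: scale R0 → (1, 5, 7)
  clear (1,0): R1 −= (4)R0 → (0, 5, 3)
  clear (2,0): R2 −= (8)R0 → (0, 3, 3)
pivot(1,1)=5: scale R1 → (0, 1, 5)
  clear (0,1): R0 −= (5)R1 → (1, 0, 4)
  clear (2,1): R2 −= (3)R1 → (0, 0, 10)
pivot(2,2)=10: scale R2 → (0, 0, 1)
  clear (0,2): R0 −= (4)R2 → (1, 0, 0)
  clear (1,2): R1 −= (5)R2 → (0, 1, 0)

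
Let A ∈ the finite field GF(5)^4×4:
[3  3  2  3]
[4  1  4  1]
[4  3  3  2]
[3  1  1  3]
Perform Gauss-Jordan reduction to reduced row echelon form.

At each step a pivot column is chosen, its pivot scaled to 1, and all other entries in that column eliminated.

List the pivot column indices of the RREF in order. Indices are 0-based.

pivot columns: 0, 1, 2, 3

step 1: normalize row 0 (÷3) = (1, 1, 4, 1)
  row 1: subtract 4×row0 = (0, 2, 3, 2)
  row 2: subtract 4×row0 = (0, 4, 2, 3)
  row 3: subtract 3×row0 = (0, 3, 4, 0)
step 2: normalize row 1 (÷2) = (0, 1, 4, 1)
  row 0: subtract 1×row1 = (1, 0, 0, 0)
  row 2: subtract 4×row1 = (0, 0, 1, 4)
  row 3: subtract 3×row1 = (0, 0, 2, 2)
step 3: normalize row 2 (÷1) = (0, 0, 1, 4)
  row 1: subtract 4×row2 = (0, 1, 0, 0)
  row 3: subtract 2×row2 = (0, 0, 0, 4)
step 4: normalize row 3 (÷4) = (0, 0, 0, 1)
  row 2: subtract 4×row3 = (0, 0, 1, 0)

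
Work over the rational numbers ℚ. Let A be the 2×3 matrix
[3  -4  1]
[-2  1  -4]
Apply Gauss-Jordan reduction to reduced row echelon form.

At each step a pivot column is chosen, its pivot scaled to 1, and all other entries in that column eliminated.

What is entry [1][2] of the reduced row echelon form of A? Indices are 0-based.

M[1][2] = 2

[1] R0 /= 3  ⇒  (1, -4/3, 1/3)
     R1 -= -2·R0  ⇒  (0, -5/3, -10/3)
[2] R1 /= -5/3  ⇒  (0, 1, 2)
     R0 -= -4/3·R1  ⇒  (1, 0, 3)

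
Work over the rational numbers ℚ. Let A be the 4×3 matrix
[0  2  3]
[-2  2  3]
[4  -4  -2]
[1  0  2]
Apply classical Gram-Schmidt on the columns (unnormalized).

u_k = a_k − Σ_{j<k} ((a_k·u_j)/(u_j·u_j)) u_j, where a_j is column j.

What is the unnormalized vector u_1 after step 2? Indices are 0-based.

u_1 = (2, 2/21, -4/21, 20/21)

Step 1: u_0 = a_0 = (0, -2, 4, 1).
Step 2: u_1 = a_1 − (-20/21)·u_0 = (2, 2/21, -4/21, 20/21).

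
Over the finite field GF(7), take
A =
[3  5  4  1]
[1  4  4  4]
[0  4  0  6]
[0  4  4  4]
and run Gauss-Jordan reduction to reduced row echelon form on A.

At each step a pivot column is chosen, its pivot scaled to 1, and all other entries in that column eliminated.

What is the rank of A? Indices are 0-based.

step 1: normalize row 0 (÷3) = (1, 4, 6, 5)
  row 1: subtract 1×row0 = (0, 0, 5, 6)
step 2: exchange rows 1,2
step 2: normalize row 1 (÷4) = (0, 1, 0, 5)
  row 0: subtract 4×row1 = (1, 0, 6, 6)
  row 3: subtract 4×row1 = (0, 0, 4, 5)
step 3: normalize row 2 (÷5) = (0, 0, 1, 4)
  row 0: subtract 6×row2 = (1, 0, 0, 3)
  row 3: subtract 4×row2 = (0, 0, 0, 3)
step 4: normalize row 3 (÷3) = (0, 0, 0, 1)
  row 0: subtract 3×row3 = (1, 0, 0, 0)
  row 1: subtract 5×row3 = (0, 1, 0, 0)
  row 2: subtract 4×row3 = (0, 0, 1, 0)

rank = 4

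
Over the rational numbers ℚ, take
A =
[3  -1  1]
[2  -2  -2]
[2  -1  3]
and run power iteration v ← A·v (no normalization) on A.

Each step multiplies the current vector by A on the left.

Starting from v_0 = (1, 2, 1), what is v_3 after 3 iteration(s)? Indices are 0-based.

v_3 = (50, -20, 71)

v_0 = (1, 2, 1).
v_1 = A·v_0 = (2, -4, 3).
v_2 = A·v_1 = (13, 6, 17).
v_3 = A·v_2 = (50, -20, 71).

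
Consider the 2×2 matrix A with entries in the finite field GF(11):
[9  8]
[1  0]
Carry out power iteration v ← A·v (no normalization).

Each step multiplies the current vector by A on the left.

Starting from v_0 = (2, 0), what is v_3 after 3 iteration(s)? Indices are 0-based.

v_0 = (2, 0).
v_1 = A·v_0 = (7, 2).
v_2 = A·v_1 = (2, 7).
v_3 = A·v_2 = (8, 2).

v_3 = (8, 2)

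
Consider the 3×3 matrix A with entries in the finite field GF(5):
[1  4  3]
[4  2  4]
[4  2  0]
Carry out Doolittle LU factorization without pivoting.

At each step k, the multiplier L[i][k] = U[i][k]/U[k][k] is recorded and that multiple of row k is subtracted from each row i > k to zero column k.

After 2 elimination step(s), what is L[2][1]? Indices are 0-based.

k=0: U[0][0]=1
  eliminate (1,0): mult=4, new row 1: (0, 1, 2); set L[1][0]=4
  eliminate (2,0): mult=4, new row 2: (0, 1, 3); set L[2][0]=4
k=1: U[1][1]=1
  eliminate (2,1): mult=1, new row 2: (0, 0, 1); set L[2][1]=1

L[2][1] = 1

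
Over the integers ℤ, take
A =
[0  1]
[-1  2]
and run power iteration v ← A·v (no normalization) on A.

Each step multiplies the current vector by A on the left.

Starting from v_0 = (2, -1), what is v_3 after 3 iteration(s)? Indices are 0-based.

v_0 = (2, -1).
v_1 = A·v_0 = (-1, -4).
v_2 = A·v_1 = (-4, -7).
v_3 = A·v_2 = (-7, -10).

v_3 = (-7, -10)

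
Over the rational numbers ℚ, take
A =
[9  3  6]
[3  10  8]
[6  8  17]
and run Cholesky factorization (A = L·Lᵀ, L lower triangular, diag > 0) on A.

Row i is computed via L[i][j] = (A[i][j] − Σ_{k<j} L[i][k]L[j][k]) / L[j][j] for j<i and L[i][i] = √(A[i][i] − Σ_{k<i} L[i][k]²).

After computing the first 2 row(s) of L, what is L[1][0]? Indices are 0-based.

L[1][0] = 1

Step 1: L[0][0] = √(9) = 3.
  L[1][0] = (3) / L[0][0] = 1.
Step 2: L[1][1] = √(9) = 3.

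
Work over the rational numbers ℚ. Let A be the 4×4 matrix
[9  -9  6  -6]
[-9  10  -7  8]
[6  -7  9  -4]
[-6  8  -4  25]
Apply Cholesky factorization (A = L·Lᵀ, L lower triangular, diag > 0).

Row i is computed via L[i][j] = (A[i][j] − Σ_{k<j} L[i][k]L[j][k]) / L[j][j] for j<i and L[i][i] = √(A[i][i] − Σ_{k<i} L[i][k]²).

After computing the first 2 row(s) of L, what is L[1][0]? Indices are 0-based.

Step 1: L[0][0] = √(9) = 3.
  L[1][0] = (-9) / L[0][0] = -3.
Step 2: L[1][1] = √(1) = 1.

L[1][0] = -3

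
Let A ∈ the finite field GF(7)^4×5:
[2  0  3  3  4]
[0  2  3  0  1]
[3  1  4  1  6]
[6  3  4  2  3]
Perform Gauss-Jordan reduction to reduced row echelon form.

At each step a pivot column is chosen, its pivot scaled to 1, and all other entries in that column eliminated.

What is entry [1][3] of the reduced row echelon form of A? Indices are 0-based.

step 1: normalize row 0 (÷2) = (1, 0, 5, 5, 2)
  row 2: subtract 3×row0 = (0, 1, 3, 0, 0)
  row 3: subtract 6×row0 = (0, 3, 2, 0, 5)
step 2: normalize row 1 (÷2) = (0, 1, 5, 0, 4)
  row 2: subtract 1×row1 = (0, 0, 5, 0, 3)
  row 3: subtract 3×row1 = (0, 0, 1, 0, 0)
step 3: normalize row 2 (÷5) = (0, 0, 1, 0, 2)
  row 0: subtract 5×row2 = (1, 0, 0, 5, 6)
  row 1: subtract 5×row2 = (0, 1, 0, 0, 1)
  row 3: subtract 1×row2 = (0, 0, 0, 0, 5)
skip col 3 (zero from row 3)
step 4: normalize row 3 (÷5) = (0, 0, 0, 0, 1)
  row 0: subtract 6×row3 = (1, 0, 0, 5, 0)
  row 1: subtract 1×row3 = (0, 1, 0, 0, 0)
  row 2: subtract 2×row3 = (0, 0, 1, 0, 0)

M[1][3] = 0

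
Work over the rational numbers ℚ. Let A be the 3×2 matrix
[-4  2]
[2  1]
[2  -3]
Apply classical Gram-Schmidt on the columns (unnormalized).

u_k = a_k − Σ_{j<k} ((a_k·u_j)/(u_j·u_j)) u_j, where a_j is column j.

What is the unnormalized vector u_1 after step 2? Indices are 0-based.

Step 1: u_0 = a_0 = (-4, 2, 2).
Step 2: u_1 = a_1 − (-1/2)·u_0 = (0, 2, -2).

u_1 = (0, 2, -2)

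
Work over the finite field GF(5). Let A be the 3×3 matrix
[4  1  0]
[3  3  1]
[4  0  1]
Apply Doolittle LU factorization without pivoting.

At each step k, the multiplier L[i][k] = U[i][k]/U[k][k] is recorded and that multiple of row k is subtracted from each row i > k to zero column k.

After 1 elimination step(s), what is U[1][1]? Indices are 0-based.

U[1][1] = 1

[col 0] pivot 4
  R1 -= 2*R0 → (0, 1, 1)  (L[1][0] := 2)
  R2 -= 1*R0 → (0, 4, 1)  (L[2][0] := 1)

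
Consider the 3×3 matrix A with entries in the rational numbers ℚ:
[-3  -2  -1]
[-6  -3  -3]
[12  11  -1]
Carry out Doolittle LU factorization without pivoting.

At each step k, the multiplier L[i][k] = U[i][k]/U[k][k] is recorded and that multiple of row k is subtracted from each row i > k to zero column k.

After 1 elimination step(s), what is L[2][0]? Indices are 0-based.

k=0: U[0][0]=-3
  eliminate (1,0): mult=2, new row 1: (0, 1, -1); set L[1][0]=2
  eliminate (2,0): mult=-4, new row 2: (0, 3, -5); set L[2][0]=-4

L[2][0] = -4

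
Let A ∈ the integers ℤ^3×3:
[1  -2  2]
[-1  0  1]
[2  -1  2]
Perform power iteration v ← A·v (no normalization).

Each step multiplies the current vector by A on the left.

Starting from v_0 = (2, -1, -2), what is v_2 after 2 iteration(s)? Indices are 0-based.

v_2 = (10, 1, 6)

v_0 = (2, -1, -2).
v_1 = A·v_0 = (0, -4, 1).
v_2 = A·v_1 = (10, 1, 6).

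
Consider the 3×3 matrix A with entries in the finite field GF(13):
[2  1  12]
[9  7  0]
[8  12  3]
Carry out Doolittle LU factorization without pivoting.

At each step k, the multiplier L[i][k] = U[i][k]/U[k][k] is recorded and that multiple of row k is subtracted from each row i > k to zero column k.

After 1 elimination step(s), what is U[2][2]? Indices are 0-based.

U[2][2] = 7

k=0: U[0][0]=2
  eliminate (1,0): mult=11, new row 1: (0, 9, 11); set L[1][0]=11
  eliminate (2,0): mult=4, new row 2: (0, 8, 7); set L[2][0]=4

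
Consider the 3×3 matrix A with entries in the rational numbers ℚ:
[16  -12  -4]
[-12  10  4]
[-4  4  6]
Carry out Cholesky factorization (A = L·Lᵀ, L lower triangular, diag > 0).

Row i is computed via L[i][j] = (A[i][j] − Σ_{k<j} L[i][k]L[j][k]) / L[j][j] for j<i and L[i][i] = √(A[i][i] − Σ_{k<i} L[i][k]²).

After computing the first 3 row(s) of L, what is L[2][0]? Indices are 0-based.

L[2][0] = -1

Step 1: L[0][0] = √(16) = 4.
  L[1][0] = (-12) / L[0][0] = -3.
Step 2: L[1][1] = √(1) = 1.
  L[2][0] = (-4) / L[0][0] = -1.
  L[2][1] = (1) / L[1][1] = 1.
Step 3: L[2][2] = √(4) = 2.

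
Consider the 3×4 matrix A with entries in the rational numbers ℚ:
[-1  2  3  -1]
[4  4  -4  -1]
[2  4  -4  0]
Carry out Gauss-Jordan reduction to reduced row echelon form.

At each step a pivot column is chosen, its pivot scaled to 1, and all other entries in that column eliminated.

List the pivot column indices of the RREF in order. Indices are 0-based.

pivot(0,0)=-1: scale R0 → (1, -2, -3, 1)
  clear (1,0): R1 −= (4)R0 → (0, 12, 8, -5)
  clear (2,0): R2 −= (2)R0 → (0, 8, 2, -2)
pivot(1,1)=12: scale R1 → (0, 1, 2/3, -5/12)
  clear (0,1): R0 −= (-2)R1 → (1, 0, -5/3, 1/6)
  clear (2,1): R2 −= (8)R1 → (0, 0, -10/3, 4/3)
pivot(2,2)=-10/3: scale R2 → (0, 0, 1, -2/5)
  clear (0,2): R0 −= (-5/3)R2 → (1, 0, 0, -1/2)
  clear (1,2): R1 −= (2/3)R2 → (0, 1, 0, -3/20)

pivot columns: 0, 1, 2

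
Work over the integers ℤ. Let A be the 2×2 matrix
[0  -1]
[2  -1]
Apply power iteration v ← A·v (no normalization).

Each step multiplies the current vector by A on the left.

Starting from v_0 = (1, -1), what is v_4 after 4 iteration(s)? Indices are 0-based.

v_4 = (5, 7)

v_0 = (1, -1).
v_1 = A·v_0 = (1, 3).
v_2 = A·v_1 = (-3, -1).
v_3 = A·v_2 = (1, -5).
v_4 = A·v_3 = (5, 7).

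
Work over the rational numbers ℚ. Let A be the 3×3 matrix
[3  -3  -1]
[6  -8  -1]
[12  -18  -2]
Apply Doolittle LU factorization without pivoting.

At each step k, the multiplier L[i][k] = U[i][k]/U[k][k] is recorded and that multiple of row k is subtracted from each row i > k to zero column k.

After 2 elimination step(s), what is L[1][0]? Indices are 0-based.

Step 1: pivot at (0,0) is 3.
  row1 ← row1 − (2)·row0  ⇒  L[1][0]=2, U row1=(0, -2, 1)
  row2 ← row2 − (4)·row0  ⇒  L[2][0]=4, U row2=(0, -6, 2)
Step 2: pivot at (1,1) is -2.
  row2 ← row2 − (3)·row1  ⇒  L[2][1]=3, U row2=(0, 0, -1)

L[1][0] = 2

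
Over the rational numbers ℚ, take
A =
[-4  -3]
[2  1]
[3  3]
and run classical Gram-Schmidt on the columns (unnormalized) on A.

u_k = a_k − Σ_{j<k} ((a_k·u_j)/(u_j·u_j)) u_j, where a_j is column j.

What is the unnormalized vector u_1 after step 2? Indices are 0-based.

u_1 = (5/29, -17/29, 18/29)

Step 1: u_0 = a_0 = (-4, 2, 3).
Step 2: u_1 = a_1 − (23/29)·u_0 = (5/29, -17/29, 18/29).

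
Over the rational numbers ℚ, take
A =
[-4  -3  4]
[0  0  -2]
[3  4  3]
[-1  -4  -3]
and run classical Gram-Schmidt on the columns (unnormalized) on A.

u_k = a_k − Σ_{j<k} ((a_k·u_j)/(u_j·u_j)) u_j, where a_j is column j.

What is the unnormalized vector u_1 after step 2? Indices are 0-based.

Step 1: u_0 = a_0 = (-4, 0, 3, -1).
Step 2: u_1 = a_1 − (14/13)·u_0 = (17/13, 0, 10/13, -38/13).

u_1 = (17/13, 0, 10/13, -38/13)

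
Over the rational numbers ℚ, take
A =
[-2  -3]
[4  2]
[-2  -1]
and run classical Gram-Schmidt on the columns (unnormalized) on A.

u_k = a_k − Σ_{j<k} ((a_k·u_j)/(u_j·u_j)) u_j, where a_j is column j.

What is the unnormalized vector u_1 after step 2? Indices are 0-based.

u_1 = (-5/3, -2/3, 1/3)

Step 1: u_0 = a_0 = (-2, 4, -2).
Step 2: u_1 = a_1 − (2/3)·u_0 = (-5/3, -2/3, 1/3).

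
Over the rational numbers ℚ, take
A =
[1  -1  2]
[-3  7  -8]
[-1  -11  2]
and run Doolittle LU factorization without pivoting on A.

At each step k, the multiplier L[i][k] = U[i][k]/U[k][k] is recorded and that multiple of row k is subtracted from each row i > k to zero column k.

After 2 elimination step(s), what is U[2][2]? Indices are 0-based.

U[2][2] = -2

[col 0] pivot 1
  R1 -= -3*R0 → (0, 4, -2)  (L[1][0] := -3)
  R2 -= -1*R0 → (0, -12, 4)  (L[2][0] := -1)
[col 1] pivot 4
  R2 -= -3*R1 → (0, 0, -2)  (L[2][1] := -3)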